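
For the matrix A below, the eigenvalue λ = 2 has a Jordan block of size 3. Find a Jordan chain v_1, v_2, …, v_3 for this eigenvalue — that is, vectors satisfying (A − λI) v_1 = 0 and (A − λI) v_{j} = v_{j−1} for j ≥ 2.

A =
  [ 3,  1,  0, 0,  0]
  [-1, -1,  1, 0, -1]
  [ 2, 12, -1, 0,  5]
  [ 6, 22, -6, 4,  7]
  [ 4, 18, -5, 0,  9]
A Jordan chain for λ = 2 of length 3:
v_1 = (3, -3, 0, 3, 6)ᵀ
v_2 = (1, 2, -3, -8, -7)ᵀ
v_3 = (0, 1, 5, 0, 0)ᵀ

Let N = A − (2)·I. We want v_3 with N^3 v_3 = 0 but N^2 v_3 ≠ 0; then v_{j-1} := N · v_j for j = 3, …, 2.

Pick v_3 = (0, 1, 5, 0, 0)ᵀ.
Then v_2 = N · v_3 = (1, 2, -3, -8, -7)ᵀ.
Then v_1 = N · v_2 = (3, -3, 0, 3, 6)ᵀ.

Sanity check: (A − (2)·I) v_1 = (0, 0, 0, 0, 0)ᵀ = 0. ✓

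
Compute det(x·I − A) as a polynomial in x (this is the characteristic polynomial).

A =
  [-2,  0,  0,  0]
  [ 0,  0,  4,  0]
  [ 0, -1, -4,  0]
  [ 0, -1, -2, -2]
x^4 + 8*x^3 + 24*x^2 + 32*x + 16

Expanding det(x·I − A) (e.g. by cofactor expansion or by noting that A is similar to its Jordan form J, which has the same characteristic polynomial as A) gives
  χ_A(x) = x^4 + 8*x^3 + 24*x^2 + 32*x + 16
which factors as (x + 2)^4. The eigenvalues (with algebraic multiplicities) are λ = -2 with multiplicity 4.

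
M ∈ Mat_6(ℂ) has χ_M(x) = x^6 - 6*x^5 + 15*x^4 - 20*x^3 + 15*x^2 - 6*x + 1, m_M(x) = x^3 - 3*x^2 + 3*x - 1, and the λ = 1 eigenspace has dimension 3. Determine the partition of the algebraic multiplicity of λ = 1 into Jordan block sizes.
Block sizes for λ = 1: [3, 2, 1]

Step 1 — from the characteristic polynomial, algebraic multiplicity of λ = 1 is 6. From dim ker(M − (1)·I) = 3, there are exactly 3 Jordan blocks for λ = 1.
Step 2 — from the minimal polynomial, the factor (x − 1)^3 tells us the largest block for λ = 1 has size 3.
Step 3 — with total size 6, 3 blocks, and largest block 3, the block sizes (in nonincreasing order) are [3, 2, 1].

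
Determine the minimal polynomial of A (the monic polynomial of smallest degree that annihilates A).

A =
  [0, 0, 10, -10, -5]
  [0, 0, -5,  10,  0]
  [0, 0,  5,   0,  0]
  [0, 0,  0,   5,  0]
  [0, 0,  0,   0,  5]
x^2 - 5*x

The characteristic polynomial is χ_A(x) = x^2*(x - 5)^3, so the eigenvalues are known. The minimal polynomial is
  m_A(x) = Π_λ (x − λ)^{k_λ}
where k_λ is the size of the *largest* Jordan block for λ (equivalently, the smallest k with (A − λI)^k v = 0 for every generalised eigenvector v of λ).

  λ = 0: largest Jordan block has size 1, contributing (x − 0)
  λ = 5: largest Jordan block has size 1, contributing (x − 5)

So m_A(x) = x*(x - 5) = x^2 - 5*x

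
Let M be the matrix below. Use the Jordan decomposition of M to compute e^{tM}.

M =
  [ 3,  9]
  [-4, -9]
e^{tM} =
  [6*t*exp(-3*t) + exp(-3*t), 9*t*exp(-3*t)]
  [-4*t*exp(-3*t), -6*t*exp(-3*t) + exp(-3*t)]

Strategy: write M = P · J · P⁻¹ where J is a Jordan canonical form, so e^{tM} = P · e^{tJ} · P⁻¹, and e^{tJ} can be computed block-by-block.

M has Jordan form
J =
  [-3,  1]
  [ 0, -3]
(up to reordering of blocks).

Per-block formulas:
  For a 2×2 Jordan block J_2(-3): exp(t · J_2(-3)) = e^(-3t)·(I + t·N), where N is the 2×2 nilpotent shift.

After assembling e^{tJ} and conjugating by P, we get:

e^{tM} =
  [6*t*exp(-3*t) + exp(-3*t), 9*t*exp(-3*t)]
  [-4*t*exp(-3*t), -6*t*exp(-3*t) + exp(-3*t)]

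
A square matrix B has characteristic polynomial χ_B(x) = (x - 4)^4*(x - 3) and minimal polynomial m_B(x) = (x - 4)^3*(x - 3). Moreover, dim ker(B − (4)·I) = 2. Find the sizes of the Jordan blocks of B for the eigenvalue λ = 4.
Block sizes for λ = 4: [3, 1]

Step 1 — from the characteristic polynomial, algebraic multiplicity of λ = 4 is 4. From dim ker(B − (4)·I) = 2, there are exactly 2 Jordan blocks for λ = 4.
Step 2 — from the minimal polynomial, the factor (x − 4)^3 tells us the largest block for λ = 4 has size 3.
Step 3 — with total size 4, 2 blocks, and largest block 3, the block sizes (in nonincreasing order) are [3, 1].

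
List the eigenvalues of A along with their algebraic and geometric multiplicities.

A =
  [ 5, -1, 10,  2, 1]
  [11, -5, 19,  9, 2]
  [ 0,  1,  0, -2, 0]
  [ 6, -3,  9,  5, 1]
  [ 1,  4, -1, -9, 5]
λ = 0: alg = 3, geom = 1; λ = 5: alg = 2, geom = 1

Step 1 — factor the characteristic polynomial to read off the algebraic multiplicities:
  χ_A(x) = x^3*(x - 5)^2

Step 2 — compute geometric multiplicities via the rank-nullity identity g(λ) = n − rank(A − λI):
  rank(A − (0)·I) = 4, so dim ker(A − (0)·I) = n − 4 = 1
  rank(A − (5)·I) = 4, so dim ker(A − (5)·I) = n − 4 = 1

Summary:
  λ = 0: algebraic multiplicity = 3, geometric multiplicity = 1
  λ = 5: algebraic multiplicity = 2, geometric multiplicity = 1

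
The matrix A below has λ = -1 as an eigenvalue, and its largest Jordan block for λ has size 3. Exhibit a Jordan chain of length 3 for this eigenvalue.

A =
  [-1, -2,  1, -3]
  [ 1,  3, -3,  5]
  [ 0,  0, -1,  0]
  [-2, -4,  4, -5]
A Jordan chain for λ = -1 of length 3:
v_1 = (4, -6, 0, 4)ᵀ
v_2 = (0, 1, 0, -2)ᵀ
v_3 = (1, 0, 0, 0)ᵀ

Let N = A − (-1)·I. We want v_3 with N^3 v_3 = 0 but N^2 v_3 ≠ 0; then v_{j-1} := N · v_j for j = 3, …, 2.

Pick v_3 = (1, 0, 0, 0)ᵀ.
Then v_2 = N · v_3 = (0, 1, 0, -2)ᵀ.
Then v_1 = N · v_2 = (4, -6, 0, 4)ᵀ.

Sanity check: (A − (-1)·I) v_1 = (0, 0, 0, 0)ᵀ = 0. ✓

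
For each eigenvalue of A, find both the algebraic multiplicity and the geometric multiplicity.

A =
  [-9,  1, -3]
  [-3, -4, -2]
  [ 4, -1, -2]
λ = -5: alg = 3, geom = 1

Step 1 — factor the characteristic polynomial to read off the algebraic multiplicities:
  χ_A(x) = (x + 5)^3

Step 2 — compute geometric multiplicities via the rank-nullity identity g(λ) = n − rank(A − λI):
  rank(A − (-5)·I) = 2, so dim ker(A − (-5)·I) = n − 2 = 1

Summary:
  λ = -5: algebraic multiplicity = 3, geometric multiplicity = 1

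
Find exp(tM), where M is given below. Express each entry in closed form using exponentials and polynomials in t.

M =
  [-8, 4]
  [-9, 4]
e^{tM} =
  [-6*t*exp(-2*t) + exp(-2*t), 4*t*exp(-2*t)]
  [-9*t*exp(-2*t), 6*t*exp(-2*t) + exp(-2*t)]

Strategy: write M = P · J · P⁻¹ where J is a Jordan canonical form, so e^{tM} = P · e^{tJ} · P⁻¹, and e^{tJ} can be computed block-by-block.

M has Jordan form
J =
  [-2,  1]
  [ 0, -2]
(up to reordering of blocks).

Per-block formulas:
  For a 2×2 Jordan block J_2(-2): exp(t · J_2(-2)) = e^(-2t)·(I + t·N), where N is the 2×2 nilpotent shift.

After assembling e^{tJ} and conjugating by P, we get:

e^{tM} =
  [-6*t*exp(-2*t) + exp(-2*t), 4*t*exp(-2*t)]
  [-9*t*exp(-2*t), 6*t*exp(-2*t) + exp(-2*t)]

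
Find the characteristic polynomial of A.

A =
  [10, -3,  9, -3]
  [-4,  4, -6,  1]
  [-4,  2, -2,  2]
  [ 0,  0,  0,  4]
x^4 - 16*x^3 + 96*x^2 - 256*x + 256

Expanding det(x·I − A) (e.g. by cofactor expansion or by noting that A is similar to its Jordan form J, which has the same characteristic polynomial as A) gives
  χ_A(x) = x^4 - 16*x^3 + 96*x^2 - 256*x + 256
which factors as (x - 4)^4. The eigenvalues (with algebraic multiplicities) are λ = 4 with multiplicity 4.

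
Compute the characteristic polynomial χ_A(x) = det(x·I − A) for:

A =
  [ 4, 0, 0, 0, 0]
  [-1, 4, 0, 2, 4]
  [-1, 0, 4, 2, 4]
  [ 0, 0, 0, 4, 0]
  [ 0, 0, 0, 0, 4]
x^5 - 20*x^4 + 160*x^3 - 640*x^2 + 1280*x - 1024

Expanding det(x·I − A) (e.g. by cofactor expansion or by noting that A is similar to its Jordan form J, which has the same characteristic polynomial as A) gives
  χ_A(x) = x^5 - 20*x^4 + 160*x^3 - 640*x^2 + 1280*x - 1024
which factors as (x - 4)^5. The eigenvalues (with algebraic multiplicities) are λ = 4 with multiplicity 5.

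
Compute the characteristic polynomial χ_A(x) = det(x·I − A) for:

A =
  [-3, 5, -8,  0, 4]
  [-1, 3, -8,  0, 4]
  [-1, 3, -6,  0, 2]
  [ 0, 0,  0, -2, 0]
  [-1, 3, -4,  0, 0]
x^5 + 8*x^4 + 24*x^3 + 32*x^2 + 16*x

Expanding det(x·I − A) (e.g. by cofactor expansion or by noting that A is similar to its Jordan form J, which has the same characteristic polynomial as A) gives
  χ_A(x) = x^5 + 8*x^4 + 24*x^3 + 32*x^2 + 16*x
which factors as x*(x + 2)^4. The eigenvalues (with algebraic multiplicities) are λ = -2 with multiplicity 4, λ = 0 with multiplicity 1.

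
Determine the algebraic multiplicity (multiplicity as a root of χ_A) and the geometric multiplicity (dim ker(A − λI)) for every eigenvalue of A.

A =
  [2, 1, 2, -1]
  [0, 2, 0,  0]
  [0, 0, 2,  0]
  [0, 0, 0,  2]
λ = 2: alg = 4, geom = 3

Step 1 — factor the characteristic polynomial to read off the algebraic multiplicities:
  χ_A(x) = (x - 2)^4

Step 2 — compute geometric multiplicities via the rank-nullity identity g(λ) = n − rank(A − λI):
  rank(A − (2)·I) = 1, so dim ker(A − (2)·I) = n − 1 = 3

Summary:
  λ = 2: algebraic multiplicity = 4, geometric multiplicity = 3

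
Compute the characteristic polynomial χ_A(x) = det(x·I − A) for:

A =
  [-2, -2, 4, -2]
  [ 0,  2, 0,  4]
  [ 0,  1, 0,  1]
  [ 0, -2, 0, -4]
x^4 + 4*x^3 + 4*x^2

Expanding det(x·I − A) (e.g. by cofactor expansion or by noting that A is similar to its Jordan form J, which has the same characteristic polynomial as A) gives
  χ_A(x) = x^4 + 4*x^3 + 4*x^2
which factors as x^2*(x + 2)^2. The eigenvalues (with algebraic multiplicities) are λ = -2 with multiplicity 2, λ = 0 with multiplicity 2.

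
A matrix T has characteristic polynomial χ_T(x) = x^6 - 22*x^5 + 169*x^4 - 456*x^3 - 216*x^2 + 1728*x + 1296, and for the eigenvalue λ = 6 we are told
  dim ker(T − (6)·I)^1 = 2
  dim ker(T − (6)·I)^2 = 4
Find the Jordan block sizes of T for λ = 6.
Block sizes for λ = 6: [2, 2]

From the dimensions of kernels of powers, the number of Jordan blocks of size at least j is d_j − d_{j−1} where d_j = dim ker(N^j) (with d_0 = 0). Computing the differences gives [2, 2].
The number of blocks of size exactly k is (#blocks of size ≥ k) − (#blocks of size ≥ k + 1), so the partition is: 2 block(s) of size 2.
In nonincreasing order the block sizes are [2, 2].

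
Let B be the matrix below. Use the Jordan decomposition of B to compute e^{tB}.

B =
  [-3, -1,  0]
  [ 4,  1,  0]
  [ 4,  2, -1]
e^{tB} =
  [-2*t*exp(-t) + exp(-t), -t*exp(-t), 0]
  [4*t*exp(-t), 2*t*exp(-t) + exp(-t), 0]
  [4*t*exp(-t), 2*t*exp(-t), exp(-t)]

Strategy: write B = P · J · P⁻¹ where J is a Jordan canonical form, so e^{tB} = P · e^{tJ} · P⁻¹, and e^{tJ} can be computed block-by-block.

B has Jordan form
J =
  [-1,  1,  0]
  [ 0, -1,  0]
  [ 0,  0, -1]
(up to reordering of blocks).

Per-block formulas:
  For a 1×1 block at λ = -1: exp(t · [-1]) = [e^(-1t)].
  For a 2×2 Jordan block J_2(-1): exp(t · J_2(-1)) = e^(-1t)·(I + t·N), where N is the 2×2 nilpotent shift.

After assembling e^{tJ} and conjugating by P, we get:

e^{tB} =
  [-2*t*exp(-t) + exp(-t), -t*exp(-t), 0]
  [4*t*exp(-t), 2*t*exp(-t) + exp(-t), 0]
  [4*t*exp(-t), 2*t*exp(-t), exp(-t)]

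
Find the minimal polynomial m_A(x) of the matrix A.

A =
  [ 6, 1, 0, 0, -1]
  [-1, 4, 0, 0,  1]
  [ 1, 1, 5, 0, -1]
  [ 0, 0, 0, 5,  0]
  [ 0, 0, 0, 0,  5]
x^2 - 10*x + 25

The characteristic polynomial is χ_A(x) = (x - 5)^5, so the eigenvalues are known. The minimal polynomial is
  m_A(x) = Π_λ (x − λ)^{k_λ}
where k_λ is the size of the *largest* Jordan block for λ (equivalently, the smallest k with (A − λI)^k v = 0 for every generalised eigenvector v of λ).

  λ = 5: largest Jordan block has size 2, contributing (x − 5)^2

So m_A(x) = (x - 5)^2 = x^2 - 10*x + 25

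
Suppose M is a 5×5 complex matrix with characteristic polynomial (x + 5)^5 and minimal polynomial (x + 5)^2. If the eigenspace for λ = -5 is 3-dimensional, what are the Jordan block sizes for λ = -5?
Block sizes for λ = -5: [2, 2, 1]

Step 1 — from the characteristic polynomial, algebraic multiplicity of λ = -5 is 5. From dim ker(M − (-5)·I) = 3, there are exactly 3 Jordan blocks for λ = -5.
Step 2 — from the minimal polynomial, the factor (x + 5)^2 tells us the largest block for λ = -5 has size 2.
Step 3 — with total size 5, 3 blocks, and largest block 2, the block sizes (in nonincreasing order) are [2, 2, 1].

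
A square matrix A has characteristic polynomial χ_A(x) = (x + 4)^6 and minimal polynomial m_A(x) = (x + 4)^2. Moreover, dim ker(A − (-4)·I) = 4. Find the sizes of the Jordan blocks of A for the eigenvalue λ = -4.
Block sizes for λ = -4: [2, 2, 1, 1]

Step 1 — from the characteristic polynomial, algebraic multiplicity of λ = -4 is 6. From dim ker(A − (-4)·I) = 4, there are exactly 4 Jordan blocks for λ = -4.
Step 2 — from the minimal polynomial, the factor (x + 4)^2 tells us the largest block for λ = -4 has size 2.
Step 3 — with total size 6, 4 blocks, and largest block 2, the block sizes (in nonincreasing order) are [2, 2, 1, 1].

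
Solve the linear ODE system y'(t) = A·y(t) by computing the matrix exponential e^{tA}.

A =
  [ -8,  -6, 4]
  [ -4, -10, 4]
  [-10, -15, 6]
e^{tA} =
  [-4*t*exp(-4*t) + exp(-4*t), -6*t*exp(-4*t), 4*t*exp(-4*t)]
  [-4*t*exp(-4*t), -6*t*exp(-4*t) + exp(-4*t), 4*t*exp(-4*t)]
  [-10*t*exp(-4*t), -15*t*exp(-4*t), 10*t*exp(-4*t) + exp(-4*t)]

Strategy: write A = P · J · P⁻¹ where J is a Jordan canonical form, so e^{tA} = P · e^{tJ} · P⁻¹, and e^{tJ} can be computed block-by-block.

A has Jordan form
J =
  [-4,  1,  0]
  [ 0, -4,  0]
  [ 0,  0, -4]
(up to reordering of blocks).

Per-block formulas:
  For a 1×1 block at λ = -4: exp(t · [-4]) = [e^(-4t)].
  For a 2×2 Jordan block J_2(-4): exp(t · J_2(-4)) = e^(-4t)·(I + t·N), where N is the 2×2 nilpotent shift.

After assembling e^{tJ} and conjugating by P, we get:

e^{tA} =
  [-4*t*exp(-4*t) + exp(-4*t), -6*t*exp(-4*t), 4*t*exp(-4*t)]
  [-4*t*exp(-4*t), -6*t*exp(-4*t) + exp(-4*t), 4*t*exp(-4*t)]
  [-10*t*exp(-4*t), -15*t*exp(-4*t), 10*t*exp(-4*t) + exp(-4*t)]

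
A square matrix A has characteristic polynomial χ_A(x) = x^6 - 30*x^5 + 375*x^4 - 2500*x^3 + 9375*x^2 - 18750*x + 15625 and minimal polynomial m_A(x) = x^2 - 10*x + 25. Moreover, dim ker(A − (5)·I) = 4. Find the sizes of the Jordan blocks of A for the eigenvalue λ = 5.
Block sizes for λ = 5: [2, 2, 1, 1]

Step 1 — from the characteristic polynomial, algebraic multiplicity of λ = 5 is 6. From dim ker(A − (5)·I) = 4, there are exactly 4 Jordan blocks for λ = 5.
Step 2 — from the minimal polynomial, the factor (x − 5)^2 tells us the largest block for λ = 5 has size 2.
Step 3 — with total size 6, 4 blocks, and largest block 2, the block sizes (in nonincreasing order) are [2, 2, 1, 1].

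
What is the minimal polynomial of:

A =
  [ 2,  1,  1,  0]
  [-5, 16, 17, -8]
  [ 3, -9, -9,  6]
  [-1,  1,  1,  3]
x^3 - 9*x^2 + 27*x - 27

The characteristic polynomial is χ_A(x) = (x - 3)^4, so the eigenvalues are known. The minimal polynomial is
  m_A(x) = Π_λ (x − λ)^{k_λ}
where k_λ is the size of the *largest* Jordan block for λ (equivalently, the smallest k with (A − λI)^k v = 0 for every generalised eigenvector v of λ).

  λ = 3: largest Jordan block has size 3, contributing (x − 3)^3

So m_A(x) = (x - 3)^3 = x^3 - 9*x^2 + 27*x - 27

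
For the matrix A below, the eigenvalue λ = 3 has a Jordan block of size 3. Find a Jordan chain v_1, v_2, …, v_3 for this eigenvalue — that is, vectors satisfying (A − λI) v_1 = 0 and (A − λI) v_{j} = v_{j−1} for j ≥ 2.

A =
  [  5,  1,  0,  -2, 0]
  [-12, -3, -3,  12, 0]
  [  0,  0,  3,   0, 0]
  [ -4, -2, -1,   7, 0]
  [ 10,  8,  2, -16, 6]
A Jordan chain for λ = 3 of length 3:
v_1 = (-1, 6, 0, 2, -2)ᵀ
v_2 = (0, -3, 0, -1, 2)ᵀ
v_3 = (0, 0, 1, 0, 0)ᵀ

Let N = A − (3)·I. We want v_3 with N^3 v_3 = 0 but N^2 v_3 ≠ 0; then v_{j-1} := N · v_j for j = 3, …, 2.

Pick v_3 = (0, 0, 1, 0, 0)ᵀ.
Then v_2 = N · v_3 = (0, -3, 0, -1, 2)ᵀ.
Then v_1 = N · v_2 = (-1, 6, 0, 2, -2)ᵀ.

Sanity check: (A − (3)·I) v_1 = (0, 0, 0, 0, 0)ᵀ = 0. ✓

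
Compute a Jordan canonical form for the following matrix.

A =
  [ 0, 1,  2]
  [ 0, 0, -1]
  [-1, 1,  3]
J_3(1)

The characteristic polynomial is
  det(x·I − A) = x^3 - 3*x^2 + 3*x - 1 = (x - 1)^3

Eigenvalues and multiplicities (the geometric multiplicity of λ is n − rank(A − λI), which equals the number of Jordan blocks for λ):
  λ = 1: algebraic multiplicity = 3, geometric multiplicity = 1

Determining the block sizes for each eigenvalue:
  λ = 1: one block (gm = 1), so the single block has size am = 3 → block sizes [3]

Assembling the blocks gives a Jordan form
J =
  [1, 1, 0]
  [0, 1, 1]
  [0, 0, 1]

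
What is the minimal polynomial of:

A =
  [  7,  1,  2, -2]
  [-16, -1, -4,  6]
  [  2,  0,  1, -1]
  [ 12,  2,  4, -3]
x^2 - 2*x + 1

The characteristic polynomial is χ_A(x) = (x - 1)^4, so the eigenvalues are known. The minimal polynomial is
  m_A(x) = Π_λ (x − λ)^{k_λ}
where k_λ is the size of the *largest* Jordan block for λ (equivalently, the smallest k with (A − λI)^k v = 0 for every generalised eigenvector v of λ).

  λ = 1: largest Jordan block has size 2, contributing (x − 1)^2

So m_A(x) = (x - 1)^2 = x^2 - 2*x + 1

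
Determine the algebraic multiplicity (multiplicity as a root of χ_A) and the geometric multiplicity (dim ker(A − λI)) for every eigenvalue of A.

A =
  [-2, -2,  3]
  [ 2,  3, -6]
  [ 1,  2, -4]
λ = -1: alg = 3, geom = 2

Step 1 — factor the characteristic polynomial to read off the algebraic multiplicities:
  χ_A(x) = (x + 1)^3

Step 2 — compute geometric multiplicities via the rank-nullity identity g(λ) = n − rank(A − λI):
  rank(A − (-1)·I) = 1, so dim ker(A − (-1)·I) = n − 1 = 2

Summary:
  λ = -1: algebraic multiplicity = 3, geometric multiplicity = 2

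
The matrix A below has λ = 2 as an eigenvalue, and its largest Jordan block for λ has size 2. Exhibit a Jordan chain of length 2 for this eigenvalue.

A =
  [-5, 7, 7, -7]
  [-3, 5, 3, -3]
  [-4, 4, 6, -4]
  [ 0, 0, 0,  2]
A Jordan chain for λ = 2 of length 2:
v_1 = (-7, -3, -4, 0)ᵀ
v_2 = (1, 0, 0, 0)ᵀ

Let N = A − (2)·I. We want v_2 with N^2 v_2 = 0 but N^1 v_2 ≠ 0; then v_{j-1} := N · v_j for j = 2, …, 2.

Pick v_2 = (1, 0, 0, 0)ᵀ.
Then v_1 = N · v_2 = (-7, -3, -4, 0)ᵀ.

Sanity check: (A − (2)·I) v_1 = (0, 0, 0, 0)ᵀ = 0. ✓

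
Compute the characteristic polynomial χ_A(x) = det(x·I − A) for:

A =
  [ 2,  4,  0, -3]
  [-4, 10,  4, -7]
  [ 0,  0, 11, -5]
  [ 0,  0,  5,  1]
x^4 - 24*x^3 + 216*x^2 - 864*x + 1296

Expanding det(x·I − A) (e.g. by cofactor expansion or by noting that A is similar to its Jordan form J, which has the same characteristic polynomial as A) gives
  χ_A(x) = x^4 - 24*x^3 + 216*x^2 - 864*x + 1296
which factors as (x - 6)^4. The eigenvalues (with algebraic multiplicities) are λ = 6 with multiplicity 4.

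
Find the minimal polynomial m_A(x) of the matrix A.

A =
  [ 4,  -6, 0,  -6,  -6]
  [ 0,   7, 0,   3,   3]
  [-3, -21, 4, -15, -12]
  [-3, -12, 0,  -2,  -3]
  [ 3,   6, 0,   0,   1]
x^2 - 5*x + 4

The characteristic polynomial is χ_A(x) = (x - 4)^3*(x - 1)^2, so the eigenvalues are known. The minimal polynomial is
  m_A(x) = Π_λ (x − λ)^{k_λ}
where k_λ is the size of the *largest* Jordan block for λ (equivalently, the smallest k with (A − λI)^k v = 0 for every generalised eigenvector v of λ).

  λ = 1: largest Jordan block has size 1, contributing (x − 1)
  λ = 4: largest Jordan block has size 1, contributing (x − 4)

So m_A(x) = (x - 4)*(x - 1) = x^2 - 5*x + 4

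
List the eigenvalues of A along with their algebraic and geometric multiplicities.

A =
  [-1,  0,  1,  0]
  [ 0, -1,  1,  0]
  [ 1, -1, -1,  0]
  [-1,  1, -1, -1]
λ = -1: alg = 4, geom = 2

Step 1 — factor the characteristic polynomial to read off the algebraic multiplicities:
  χ_A(x) = (x + 1)^4

Step 2 — compute geometric multiplicities via the rank-nullity identity g(λ) = n − rank(A − λI):
  rank(A − (-1)·I) = 2, so dim ker(A − (-1)·I) = n − 2 = 2

Summary:
  λ = -1: algebraic multiplicity = 4, geometric multiplicity = 2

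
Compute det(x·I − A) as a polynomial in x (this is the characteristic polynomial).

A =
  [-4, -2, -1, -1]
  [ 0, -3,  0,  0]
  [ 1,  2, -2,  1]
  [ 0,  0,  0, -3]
x^4 + 12*x^3 + 54*x^2 + 108*x + 81

Expanding det(x·I − A) (e.g. by cofactor expansion or by noting that A is similar to its Jordan form J, which has the same characteristic polynomial as A) gives
  χ_A(x) = x^4 + 12*x^3 + 54*x^2 + 108*x + 81
which factors as (x + 3)^4. The eigenvalues (with algebraic multiplicities) are λ = -3 with multiplicity 4.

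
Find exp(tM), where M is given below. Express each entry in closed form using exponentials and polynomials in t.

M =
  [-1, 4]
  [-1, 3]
e^{tM} =
  [-2*t*exp(t) + exp(t), 4*t*exp(t)]
  [-t*exp(t), 2*t*exp(t) + exp(t)]

Strategy: write M = P · J · P⁻¹ where J is a Jordan canonical form, so e^{tM} = P · e^{tJ} · P⁻¹, and e^{tJ} can be computed block-by-block.

M has Jordan form
J =
  [1, 1]
  [0, 1]
(up to reordering of blocks).

Per-block formulas:
  For a 2×2 Jordan block J_2(1): exp(t · J_2(1)) = e^(1t)·(I + t·N), where N is the 2×2 nilpotent shift.

After assembling e^{tJ} and conjugating by P, we get:

e^{tM} =
  [-2*t*exp(t) + exp(t), 4*t*exp(t)]
  [-t*exp(t), 2*t*exp(t) + exp(t)]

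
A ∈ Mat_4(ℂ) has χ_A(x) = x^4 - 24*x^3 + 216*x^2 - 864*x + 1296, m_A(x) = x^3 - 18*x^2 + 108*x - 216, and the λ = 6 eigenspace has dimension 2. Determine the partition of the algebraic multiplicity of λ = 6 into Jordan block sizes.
Block sizes for λ = 6: [3, 1]

Step 1 — from the characteristic polynomial, algebraic multiplicity of λ = 6 is 4. From dim ker(A − (6)·I) = 2, there are exactly 2 Jordan blocks for λ = 6.
Step 2 — from the minimal polynomial, the factor (x − 6)^3 tells us the largest block for λ = 6 has size 3.
Step 3 — with total size 4, 2 blocks, and largest block 3, the block sizes (in nonincreasing order) are [3, 1].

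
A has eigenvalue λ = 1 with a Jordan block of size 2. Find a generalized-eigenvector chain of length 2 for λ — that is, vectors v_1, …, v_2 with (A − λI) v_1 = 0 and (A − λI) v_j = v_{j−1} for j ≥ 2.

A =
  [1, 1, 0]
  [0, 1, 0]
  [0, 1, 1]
A Jordan chain for λ = 1 of length 2:
v_1 = (1, 0, 1)ᵀ
v_2 = (0, 1, 0)ᵀ

Let N = A − (1)·I. We want v_2 with N^2 v_2 = 0 but N^1 v_2 ≠ 0; then v_{j-1} := N · v_j for j = 2, …, 2.

Pick v_2 = (0, 1, 0)ᵀ.
Then v_1 = N · v_2 = (1, 0, 1)ᵀ.

Sanity check: (A − (1)·I) v_1 = (0, 0, 0)ᵀ = 0. ✓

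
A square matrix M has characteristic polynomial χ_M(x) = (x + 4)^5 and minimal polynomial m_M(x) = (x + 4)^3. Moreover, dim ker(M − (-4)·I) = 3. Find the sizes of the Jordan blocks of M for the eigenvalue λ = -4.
Block sizes for λ = -4: [3, 1, 1]

Step 1 — from the characteristic polynomial, algebraic multiplicity of λ = -4 is 5. From dim ker(M − (-4)·I) = 3, there are exactly 3 Jordan blocks for λ = -4.
Step 2 — from the minimal polynomial, the factor (x + 4)^3 tells us the largest block for λ = -4 has size 3.
Step 3 — with total size 5, 3 blocks, and largest block 3, the block sizes (in nonincreasing order) are [3, 1, 1].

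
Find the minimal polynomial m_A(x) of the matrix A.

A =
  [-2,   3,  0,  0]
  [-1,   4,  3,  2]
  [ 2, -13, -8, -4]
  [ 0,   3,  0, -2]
x^3 + 6*x^2 + 12*x + 8

The characteristic polynomial is χ_A(x) = (x + 2)^4, so the eigenvalues are known. The minimal polynomial is
  m_A(x) = Π_λ (x − λ)^{k_λ}
where k_λ is the size of the *largest* Jordan block for λ (equivalently, the smallest k with (A − λI)^k v = 0 for every generalised eigenvector v of λ).

  λ = -2: largest Jordan block has size 3, contributing (x + 2)^3

So m_A(x) = (x + 2)^3 = x^3 + 6*x^2 + 12*x + 8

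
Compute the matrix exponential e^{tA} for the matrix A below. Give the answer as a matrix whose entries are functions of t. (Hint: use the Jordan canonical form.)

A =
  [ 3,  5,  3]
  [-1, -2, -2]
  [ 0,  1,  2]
e^{tA} =
  [-t^2*exp(t)/2 + 2*t*exp(t) + exp(t), -t^2*exp(t) + 5*t*exp(t), -t^2*exp(t)/2 + 3*t*exp(t)]
  [t^2*exp(t)/2 - t*exp(t), t^2*exp(t) - 3*t*exp(t) + exp(t), t^2*exp(t)/2 - 2*t*exp(t)]
  [-t^2*exp(t)/2, -t^2*exp(t) + t*exp(t), -t^2*exp(t)/2 + t*exp(t) + exp(t)]

Strategy: write A = P · J · P⁻¹ where J is a Jordan canonical form, so e^{tA} = P · e^{tJ} · P⁻¹, and e^{tJ} can be computed block-by-block.

A has Jordan form
J =
  [1, 1, 0]
  [0, 1, 1]
  [0, 0, 1]
(up to reordering of blocks).

Per-block formulas:
  For a 3×3 Jordan block J_3(1): exp(t · J_3(1)) = e^(1t)·(I + t·N + (t^2/2)·N^2), where N is the 3×3 nilpotent shift.

After assembling e^{tJ} and conjugating by P, we get:

e^{tA} =
  [-t^2*exp(t)/2 + 2*t*exp(t) + exp(t), -t^2*exp(t) + 5*t*exp(t), -t^2*exp(t)/2 + 3*t*exp(t)]
  [t^2*exp(t)/2 - t*exp(t), t^2*exp(t) - 3*t*exp(t) + exp(t), t^2*exp(t)/2 - 2*t*exp(t)]
  [-t^2*exp(t)/2, -t^2*exp(t) + t*exp(t), -t^2*exp(t)/2 + t*exp(t) + exp(t)]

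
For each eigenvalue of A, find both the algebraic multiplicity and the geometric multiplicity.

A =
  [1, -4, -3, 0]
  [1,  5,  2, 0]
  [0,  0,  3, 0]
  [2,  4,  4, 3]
λ = 3: alg = 4, geom = 2

Step 1 — factor the characteristic polynomial to read off the algebraic multiplicities:
  χ_A(x) = (x - 3)^4

Step 2 — compute geometric multiplicities via the rank-nullity identity g(λ) = n − rank(A − λI):
  rank(A − (3)·I) = 2, so dim ker(A − (3)·I) = n − 2 = 2

Summary:
  λ = 3: algebraic multiplicity = 4, geometric multiplicity = 2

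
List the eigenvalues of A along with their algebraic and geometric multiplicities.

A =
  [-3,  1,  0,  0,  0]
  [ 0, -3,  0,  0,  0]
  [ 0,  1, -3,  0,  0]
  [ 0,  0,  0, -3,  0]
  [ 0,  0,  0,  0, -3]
λ = -3: alg = 5, geom = 4

Step 1 — factor the characteristic polynomial to read off the algebraic multiplicities:
  χ_A(x) = (x + 3)^5

Step 2 — compute geometric multiplicities via the rank-nullity identity g(λ) = n − rank(A − λI):
  rank(A − (-3)·I) = 1, so dim ker(A − (-3)·I) = n − 1 = 4

Summary:
  λ = -3: algebraic multiplicity = 5, geometric multiplicity = 4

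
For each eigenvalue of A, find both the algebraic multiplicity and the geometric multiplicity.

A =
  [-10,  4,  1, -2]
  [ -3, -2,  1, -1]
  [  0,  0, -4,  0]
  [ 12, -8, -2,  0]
λ = -4: alg = 4, geom = 2

Step 1 — factor the characteristic polynomial to read off the algebraic multiplicities:
  χ_A(x) = (x + 4)^4

Step 2 — compute geometric multiplicities via the rank-nullity identity g(λ) = n − rank(A − λI):
  rank(A − (-4)·I) = 2, so dim ker(A − (-4)·I) = n − 2 = 2

Summary:
  λ = -4: algebraic multiplicity = 4, geometric multiplicity = 2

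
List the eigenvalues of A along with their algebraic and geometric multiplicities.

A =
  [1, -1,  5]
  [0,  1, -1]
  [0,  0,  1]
λ = 1: alg = 3, geom = 1

Step 1 — factor the characteristic polynomial to read off the algebraic multiplicities:
  χ_A(x) = (x - 1)^3

Step 2 — compute geometric multiplicities via the rank-nullity identity g(λ) = n − rank(A − λI):
  rank(A − (1)·I) = 2, so dim ker(A − (1)·I) = n − 2 = 1

Summary:
  λ = 1: algebraic multiplicity = 3, geometric multiplicity = 1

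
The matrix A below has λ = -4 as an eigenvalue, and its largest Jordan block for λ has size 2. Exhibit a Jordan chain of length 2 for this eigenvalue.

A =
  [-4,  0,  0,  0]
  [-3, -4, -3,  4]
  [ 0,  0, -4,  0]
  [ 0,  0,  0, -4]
A Jordan chain for λ = -4 of length 2:
v_1 = (0, -3, 0, 0)ᵀ
v_2 = (1, 0, 0, 0)ᵀ

Let N = A − (-4)·I. We want v_2 with N^2 v_2 = 0 but N^1 v_2 ≠ 0; then v_{j-1} := N · v_j for j = 2, …, 2.

Pick v_2 = (1, 0, 0, 0)ᵀ.
Then v_1 = N · v_2 = (0, -3, 0, 0)ᵀ.

Sanity check: (A − (-4)·I) v_1 = (0, 0, 0, 0)ᵀ = 0. ✓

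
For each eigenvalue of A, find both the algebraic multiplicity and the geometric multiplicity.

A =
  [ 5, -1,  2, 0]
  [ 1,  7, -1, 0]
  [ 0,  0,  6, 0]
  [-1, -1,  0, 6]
λ = 6: alg = 4, geom = 2

Step 1 — factor the characteristic polynomial to read off the algebraic multiplicities:
  χ_A(x) = (x - 6)^4

Step 2 — compute geometric multiplicities via the rank-nullity identity g(λ) = n − rank(A − λI):
  rank(A − (6)·I) = 2, so dim ker(A − (6)·I) = n − 2 = 2

Summary:
  λ = 6: algebraic multiplicity = 4, geometric multiplicity = 2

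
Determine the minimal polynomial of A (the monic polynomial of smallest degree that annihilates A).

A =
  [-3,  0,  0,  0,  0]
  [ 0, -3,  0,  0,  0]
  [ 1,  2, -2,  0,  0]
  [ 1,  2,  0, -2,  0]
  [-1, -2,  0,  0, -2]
x^2 + 5*x + 6

The characteristic polynomial is χ_A(x) = (x + 2)^3*(x + 3)^2, so the eigenvalues are known. The minimal polynomial is
  m_A(x) = Π_λ (x − λ)^{k_λ}
where k_λ is the size of the *largest* Jordan block for λ (equivalently, the smallest k with (A − λI)^k v = 0 for every generalised eigenvector v of λ).

  λ = -3: largest Jordan block has size 1, contributing (x + 3)
  λ = -2: largest Jordan block has size 1, contributing (x + 2)

So m_A(x) = (x + 2)*(x + 3) = x^2 + 5*x + 6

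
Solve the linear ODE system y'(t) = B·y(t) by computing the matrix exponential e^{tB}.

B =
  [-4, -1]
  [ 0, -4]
e^{tB} =
  [exp(-4*t), -t*exp(-4*t)]
  [0, exp(-4*t)]

Strategy: write B = P · J · P⁻¹ where J is a Jordan canonical form, so e^{tB} = P · e^{tJ} · P⁻¹, and e^{tJ} can be computed block-by-block.

B has Jordan form
J =
  [-4,  1]
  [ 0, -4]
(up to reordering of blocks).

Per-block formulas:
  For a 2×2 Jordan block J_2(-4): exp(t · J_2(-4)) = e^(-4t)·(I + t·N), where N is the 2×2 nilpotent shift.

After assembling e^{tJ} and conjugating by P, we get:

e^{tB} =
  [exp(-4*t), -t*exp(-4*t)]
  [0, exp(-4*t)]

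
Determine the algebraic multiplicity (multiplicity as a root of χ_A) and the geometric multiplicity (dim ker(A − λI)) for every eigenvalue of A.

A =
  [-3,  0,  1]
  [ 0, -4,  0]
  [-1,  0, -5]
λ = -4: alg = 3, geom = 2

Step 1 — factor the characteristic polynomial to read off the algebraic multiplicities:
  χ_A(x) = (x + 4)^3

Step 2 — compute geometric multiplicities via the rank-nullity identity g(λ) = n − rank(A − λI):
  rank(A − (-4)·I) = 1, so dim ker(A − (-4)·I) = n − 1 = 2

Summary:
  λ = -4: algebraic multiplicity = 3, geometric multiplicity = 2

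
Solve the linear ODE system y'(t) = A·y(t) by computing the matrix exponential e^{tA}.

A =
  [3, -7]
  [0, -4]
e^{tA} =
  [exp(3*t), -exp(3*t) + exp(-4*t)]
  [0, exp(-4*t)]

Strategy: write A = P · J · P⁻¹ where J is a Jordan canonical form, so e^{tA} = P · e^{tJ} · P⁻¹, and e^{tJ} can be computed block-by-block.

A has Jordan form
J =
  [-4, 0]
  [ 0, 3]
(up to reordering of blocks).

Per-block formulas:
  For a 1×1 block at λ = -4: exp(t · [-4]) = [e^(-4t)].
  For a 1×1 block at λ = 3: exp(t · [3]) = [e^(3t)].

After assembling e^{tJ} and conjugating by P, we get:

e^{tA} =
  [exp(3*t), -exp(3*t) + exp(-4*t)]
  [0, exp(-4*t)]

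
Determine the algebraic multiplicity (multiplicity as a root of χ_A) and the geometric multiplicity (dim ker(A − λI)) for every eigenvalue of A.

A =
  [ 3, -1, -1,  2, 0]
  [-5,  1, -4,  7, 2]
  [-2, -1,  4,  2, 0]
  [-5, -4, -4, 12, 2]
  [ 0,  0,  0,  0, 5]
λ = 5: alg = 5, geom = 3

Step 1 — factor the characteristic polynomial to read off the algebraic multiplicities:
  χ_A(x) = (x - 5)^5

Step 2 — compute geometric multiplicities via the rank-nullity identity g(λ) = n − rank(A − λI):
  rank(A − (5)·I) = 2, so dim ker(A − (5)·I) = n − 2 = 3

Summary:
  λ = 5: algebraic multiplicity = 5, geometric multiplicity = 3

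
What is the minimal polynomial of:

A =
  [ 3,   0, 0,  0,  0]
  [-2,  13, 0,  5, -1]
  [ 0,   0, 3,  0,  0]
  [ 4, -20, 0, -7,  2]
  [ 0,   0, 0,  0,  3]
x^2 - 6*x + 9

The characteristic polynomial is χ_A(x) = (x - 3)^5, so the eigenvalues are known. The minimal polynomial is
  m_A(x) = Π_λ (x − λ)^{k_λ}
where k_λ is the size of the *largest* Jordan block for λ (equivalently, the smallest k with (A − λI)^k v = 0 for every generalised eigenvector v of λ).

  λ = 3: largest Jordan block has size 2, contributing (x − 3)^2

So m_A(x) = (x - 3)^2 = x^2 - 6*x + 9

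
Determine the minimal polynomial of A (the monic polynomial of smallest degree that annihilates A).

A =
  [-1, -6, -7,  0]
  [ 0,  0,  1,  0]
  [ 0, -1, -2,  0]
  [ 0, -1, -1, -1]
x^3 + 3*x^2 + 3*x + 1

The characteristic polynomial is χ_A(x) = (x + 1)^4, so the eigenvalues are known. The minimal polynomial is
  m_A(x) = Π_λ (x − λ)^{k_λ}
where k_λ is the size of the *largest* Jordan block for λ (equivalently, the smallest k with (A − λI)^k v = 0 for every generalised eigenvector v of λ).

  λ = -1: largest Jordan block has size 3, contributing (x + 1)^3

So m_A(x) = (x + 1)^3 = x^3 + 3*x^2 + 3*x + 1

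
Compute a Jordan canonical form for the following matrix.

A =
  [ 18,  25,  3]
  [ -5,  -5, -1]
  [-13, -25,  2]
J_3(5)

The characteristic polynomial is
  det(x·I − A) = x^3 - 15*x^2 + 75*x - 125 = (x - 5)^3

Eigenvalues and multiplicities (the geometric multiplicity of λ is n − rank(A − λI), which equals the number of Jordan blocks for λ):
  λ = 5: algebraic multiplicity = 3, geometric multiplicity = 1

Determining the block sizes for each eigenvalue:
  λ = 5: one block (gm = 1), so the single block has size am = 3 → block sizes [3]

Assembling the blocks gives a Jordan form
J =
  [5, 1, 0]
  [0, 5, 1]
  [0, 0, 5]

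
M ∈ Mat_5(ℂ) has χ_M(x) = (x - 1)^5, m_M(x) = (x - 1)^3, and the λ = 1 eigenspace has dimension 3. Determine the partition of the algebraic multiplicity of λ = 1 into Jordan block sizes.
Block sizes for λ = 1: [3, 1, 1]

Step 1 — from the characteristic polynomial, algebraic multiplicity of λ = 1 is 5. From dim ker(M − (1)·I) = 3, there are exactly 3 Jordan blocks for λ = 1.
Step 2 — from the minimal polynomial, the factor (x − 1)^3 tells us the largest block for λ = 1 has size 3.
Step 3 — with total size 5, 3 blocks, and largest block 3, the block sizes (in nonincreasing order) are [3, 1, 1].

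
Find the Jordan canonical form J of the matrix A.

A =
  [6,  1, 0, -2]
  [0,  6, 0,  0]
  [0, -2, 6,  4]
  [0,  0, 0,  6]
J_2(6) ⊕ J_1(6) ⊕ J_1(6)

The characteristic polynomial is
  det(x·I − A) = x^4 - 24*x^3 + 216*x^2 - 864*x + 1296 = (x - 6)^4

Eigenvalues and multiplicities (the geometric multiplicity of λ is n − rank(A − λI), which equals the number of Jordan blocks for λ):
  λ = 6: algebraic multiplicity = 4, geometric multiplicity = 3

Determining the block sizes for each eigenvalue:
  λ = 6: 3 blocks summing to 4 forces exactly one block of size 2 and the rest size 1 → block sizes [2, 1, 1]

Assembling the blocks gives a Jordan form
J =
  [6, 1, 0, 0]
  [0, 6, 0, 0]
  [0, 0, 6, 0]
  [0, 0, 0, 6]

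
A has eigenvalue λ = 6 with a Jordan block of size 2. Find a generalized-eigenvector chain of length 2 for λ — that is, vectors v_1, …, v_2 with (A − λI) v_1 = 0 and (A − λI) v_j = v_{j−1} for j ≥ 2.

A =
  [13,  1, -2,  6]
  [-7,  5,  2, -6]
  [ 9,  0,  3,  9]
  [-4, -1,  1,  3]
A Jordan chain for λ = 6 of length 2:
v_1 = (7, -7, 9, -4)ᵀ
v_2 = (1, 0, 0, 0)ᵀ

Let N = A − (6)·I. We want v_2 with N^2 v_2 = 0 but N^1 v_2 ≠ 0; then v_{j-1} := N · v_j for j = 2, …, 2.

Pick v_2 = (1, 0, 0, 0)ᵀ.
Then v_1 = N · v_2 = (7, -7, 9, -4)ᵀ.

Sanity check: (A − (6)·I) v_1 = (0, 0, 0, 0)ᵀ = 0. ✓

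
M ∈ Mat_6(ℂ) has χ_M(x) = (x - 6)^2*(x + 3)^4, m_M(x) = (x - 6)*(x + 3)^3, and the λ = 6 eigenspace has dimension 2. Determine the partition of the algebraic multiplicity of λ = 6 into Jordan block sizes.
Block sizes for λ = 6: [1, 1]

Step 1 — from the characteristic polynomial, algebraic multiplicity of λ = 6 is 2. From dim ker(M − (6)·I) = 2, there are exactly 2 Jordan blocks for λ = 6.
Step 2 — from the minimal polynomial, the factor (x − 6) tells us the largest block for λ = 6 has size 1.
Step 3 — with total size 2, 2 blocks, and largest block 1, the block sizes (in nonincreasing order) are [1, 1].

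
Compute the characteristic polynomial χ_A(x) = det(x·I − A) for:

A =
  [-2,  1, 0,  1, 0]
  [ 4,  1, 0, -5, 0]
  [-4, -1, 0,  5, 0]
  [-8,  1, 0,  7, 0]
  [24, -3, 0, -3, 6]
x^5 - 12*x^4 + 36*x^3

Expanding det(x·I − A) (e.g. by cofactor expansion or by noting that A is similar to its Jordan form J, which has the same characteristic polynomial as A) gives
  χ_A(x) = x^5 - 12*x^4 + 36*x^3
which factors as x^3*(x - 6)^2. The eigenvalues (with algebraic multiplicities) are λ = 0 with multiplicity 3, λ = 6 with multiplicity 2.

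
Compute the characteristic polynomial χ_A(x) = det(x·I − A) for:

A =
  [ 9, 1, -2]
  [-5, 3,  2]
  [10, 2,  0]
x^3 - 12*x^2 + 48*x - 64

Expanding det(x·I − A) (e.g. by cofactor expansion or by noting that A is similar to its Jordan form J, which has the same characteristic polynomial as A) gives
  χ_A(x) = x^3 - 12*x^2 + 48*x - 64
which factors as (x - 4)^3. The eigenvalues (with algebraic multiplicities) are λ = 4 with multiplicity 3.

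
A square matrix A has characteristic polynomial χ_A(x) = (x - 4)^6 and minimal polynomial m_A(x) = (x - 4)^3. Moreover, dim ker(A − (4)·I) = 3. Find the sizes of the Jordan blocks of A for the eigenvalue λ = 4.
Block sizes for λ = 4: [3, 2, 1]

Step 1 — from the characteristic polynomial, algebraic multiplicity of λ = 4 is 6. From dim ker(A − (4)·I) = 3, there are exactly 3 Jordan blocks for λ = 4.
Step 2 — from the minimal polynomial, the factor (x − 4)^3 tells us the largest block for λ = 4 has size 3.
Step 3 — with total size 6, 3 blocks, and largest block 3, the block sizes (in nonincreasing order) are [3, 2, 1].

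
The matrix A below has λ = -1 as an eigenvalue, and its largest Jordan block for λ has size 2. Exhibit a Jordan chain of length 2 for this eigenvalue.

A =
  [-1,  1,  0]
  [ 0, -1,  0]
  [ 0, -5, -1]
A Jordan chain for λ = -1 of length 2:
v_1 = (1, 0, -5)ᵀ
v_2 = (0, 1, 0)ᵀ

Let N = A − (-1)·I. We want v_2 with N^2 v_2 = 0 but N^1 v_2 ≠ 0; then v_{j-1} := N · v_j for j = 2, …, 2.

Pick v_2 = (0, 1, 0)ᵀ.
Then v_1 = N · v_2 = (1, 0, -5)ᵀ.

Sanity check: (A − (-1)·I) v_1 = (0, 0, 0)ᵀ = 0. ✓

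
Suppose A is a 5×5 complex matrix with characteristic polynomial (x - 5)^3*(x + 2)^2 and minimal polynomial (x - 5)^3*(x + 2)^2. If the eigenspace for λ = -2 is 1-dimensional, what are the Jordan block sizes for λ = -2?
Block sizes for λ = -2: [2]

Step 1 — from the characteristic polynomial, algebraic multiplicity of λ = -2 is 2. From dim ker(A − (-2)·I) = 1, there are exactly 1 Jordan blocks for λ = -2.
Step 2 — from the minimal polynomial, the factor (x + 2)^2 tells us the largest block for λ = -2 has size 2.
Step 3 — with total size 2, 1 blocks, and largest block 2, the block sizes (in nonincreasing order) are [2].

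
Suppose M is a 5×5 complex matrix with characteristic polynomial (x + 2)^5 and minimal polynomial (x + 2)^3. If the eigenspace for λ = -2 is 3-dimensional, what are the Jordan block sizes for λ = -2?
Block sizes for λ = -2: [3, 1, 1]

Step 1 — from the characteristic polynomial, algebraic multiplicity of λ = -2 is 5. From dim ker(M − (-2)·I) = 3, there are exactly 3 Jordan blocks for λ = -2.
Step 2 — from the minimal polynomial, the factor (x + 2)^3 tells us the largest block for λ = -2 has size 3.
Step 3 — with total size 5, 3 blocks, and largest block 3, the block sizes (in nonincreasing order) are [3, 1, 1].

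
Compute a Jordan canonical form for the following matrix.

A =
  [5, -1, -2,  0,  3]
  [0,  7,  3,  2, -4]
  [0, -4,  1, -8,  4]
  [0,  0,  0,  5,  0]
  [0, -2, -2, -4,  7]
J_3(5) ⊕ J_1(5) ⊕ J_1(5)

The characteristic polynomial is
  det(x·I − A) = x^5 - 25*x^4 + 250*x^3 - 1250*x^2 + 3125*x - 3125 = (x - 5)^5

Eigenvalues and multiplicities (the geometric multiplicity of λ is n − rank(A − λI), which equals the number of Jordan blocks for λ):
  λ = 5: algebraic multiplicity = 5, geometric multiplicity = 3

Determining the block sizes for each eigenvalue:
  λ = 5: with am = 5 and gm = 3, the partition is not yet determined (e.g. several partitions of 5 into 3 parts exist). Let N = A − (5)·I. Computing rank(N^1) = 2, rank(N^2) = 1, rank(N^3) = 0; the number of blocks of size ≥ j is rank(N^{j−1}) − rank(N^j), giving [3, 1, 1]. So we have 1 block(s) of size 3, 2 block(s) of size 1 → block sizes [3, 1, 1]

Assembling the blocks gives a Jordan form
J =
  [5, 1, 0, 0, 0]
  [0, 5, 1, 0, 0]
  [0, 0, 5, 0, 0]
  [0, 0, 0, 5, 0]
  [0, 0, 0, 0, 5]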